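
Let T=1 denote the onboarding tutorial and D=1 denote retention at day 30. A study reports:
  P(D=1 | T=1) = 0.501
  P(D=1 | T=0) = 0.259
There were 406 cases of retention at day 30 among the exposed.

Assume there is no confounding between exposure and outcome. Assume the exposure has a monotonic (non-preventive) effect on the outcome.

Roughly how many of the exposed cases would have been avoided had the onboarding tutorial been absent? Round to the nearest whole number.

Let p₁ = 0.501, p₀ = 0.259.
PN = (p₁ − p₀)/p₁ = (0.501 − 0.259) / 0.501 ≈ 0.48303.
Attributable cases ≈ PN × (exposed cases) = 0.48303 × 406 ≈ 196.11.

about 196 cases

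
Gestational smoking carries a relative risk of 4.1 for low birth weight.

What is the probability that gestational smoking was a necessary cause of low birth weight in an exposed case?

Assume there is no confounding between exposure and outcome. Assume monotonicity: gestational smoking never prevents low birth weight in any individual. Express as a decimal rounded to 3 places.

PN ≈ 0.756

Under exogeneity and monotonicity, PN = (RR − 1) / RR = 1 − 1/RR.
PN = (4.1 − 1) / 4.1 = 3.1 / 4.1 ≈ 0.7561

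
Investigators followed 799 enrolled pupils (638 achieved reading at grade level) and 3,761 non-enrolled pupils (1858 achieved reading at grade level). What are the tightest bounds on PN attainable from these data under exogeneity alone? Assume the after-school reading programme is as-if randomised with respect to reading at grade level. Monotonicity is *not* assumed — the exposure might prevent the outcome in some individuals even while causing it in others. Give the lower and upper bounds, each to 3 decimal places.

0.381 ≤ PN ≤ 0.634

p₁ = P(outcome | exposed) = 638/799 = 0.7985
p₀ = P(outcome | unexposed) = 1858/3761 = 0.49402
Under exogeneity alone the bounds on PN are max{0,(p₁−p₀)/p₁} ≤ PN ≤ min{1,(1−p₀)/p₁}.
  lower = (p₁ − p₀)/p₁ = 0.30448 / 0.7985 ≈ 0.3813
  upper = min{1, (1 − p₀)/p₁} = 0.50598 / 0.7985 ≈ 0.6337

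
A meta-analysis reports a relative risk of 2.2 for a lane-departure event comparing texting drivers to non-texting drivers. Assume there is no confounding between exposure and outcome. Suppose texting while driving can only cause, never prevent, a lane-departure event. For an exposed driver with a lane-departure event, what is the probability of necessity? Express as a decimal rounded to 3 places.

PN ≈ 0.545

Under exogeneity and monotonicity, PN = (RR − 1) / RR = 1 − 1/RR.
PN = (2.2 − 1) / 2.2 = 1.2 / 2.2 ≈ 0.5455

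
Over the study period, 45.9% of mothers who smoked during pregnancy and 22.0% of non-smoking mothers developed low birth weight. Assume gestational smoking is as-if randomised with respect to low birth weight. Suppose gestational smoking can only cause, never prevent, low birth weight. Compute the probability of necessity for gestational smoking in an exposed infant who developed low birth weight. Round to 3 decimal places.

p₁ = 0.459, p₀ = 0.22.
Under exogeneity and monotonicity, PN = (p₁ − p₀) / p₁.
PN = (0.459 − 0.22) / 0.459 = 0.239 / 0.459 ≈ 0.5207

PN ≈ 0.521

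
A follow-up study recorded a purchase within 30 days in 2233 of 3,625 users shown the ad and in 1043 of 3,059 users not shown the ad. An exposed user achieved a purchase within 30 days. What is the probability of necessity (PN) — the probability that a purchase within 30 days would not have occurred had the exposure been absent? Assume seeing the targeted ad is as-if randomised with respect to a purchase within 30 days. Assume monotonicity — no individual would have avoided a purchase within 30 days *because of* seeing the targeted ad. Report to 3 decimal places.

p₁ = P(outcome | exposed) = 2233/3625 = 0.616
p₀ = P(outcome | unexposed) = 1043/3059 = 0.34096
Under exogeneity and monotonicity, PN = (p₁ − p₀) / p₁.
PN = (0.616 − 0.34096) / 0.616 = 0.27504 / 0.616 ≈ 0.4465

PN ≈ 0.446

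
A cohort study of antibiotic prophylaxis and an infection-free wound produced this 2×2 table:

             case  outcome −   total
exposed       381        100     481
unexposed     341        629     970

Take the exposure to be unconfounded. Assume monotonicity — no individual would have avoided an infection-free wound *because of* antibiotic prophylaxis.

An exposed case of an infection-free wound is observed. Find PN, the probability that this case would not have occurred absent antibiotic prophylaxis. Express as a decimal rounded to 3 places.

PN ≈ 0.556

p₁ = P(outcome | exposed) = 381/481 = 0.7921
p₀ = P(outcome | unexposed) = 341/970 = 0.35155
Under exogeneity and monotonicity, PN = (p₁ − p₀)/p₁.
PN = (0.7921 − 0.35155) / 0.7921 ≈ 0.5562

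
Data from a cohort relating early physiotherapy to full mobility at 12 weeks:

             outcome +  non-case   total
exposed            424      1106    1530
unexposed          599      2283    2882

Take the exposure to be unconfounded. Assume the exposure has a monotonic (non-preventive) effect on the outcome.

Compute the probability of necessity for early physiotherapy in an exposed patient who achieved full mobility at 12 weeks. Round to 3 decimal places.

PN ≈ 0.250

p₁ = P(outcome | exposed) = 424/1530 = 0.27712
p₀ = P(outcome | unexposed) = 599/2882 = 0.20784
Under exogeneity and monotonicity, PN = (p₁ − p₀) / p₁.
PN = (0.27712 − 0.20784) / 0.27712 = 0.069282 / 0.27712 ≈ 0.2500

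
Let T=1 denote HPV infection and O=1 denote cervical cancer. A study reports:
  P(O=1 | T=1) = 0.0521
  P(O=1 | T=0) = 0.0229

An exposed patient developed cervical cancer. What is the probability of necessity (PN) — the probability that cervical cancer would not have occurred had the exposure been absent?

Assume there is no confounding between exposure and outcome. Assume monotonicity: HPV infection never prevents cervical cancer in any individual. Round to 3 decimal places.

Let p₁ = 0.0521, p₀ = 0.0229.
Under exogeneity and monotonicity, PN = (p₁ − p₀) / p₁.
PN = (0.0521 − 0.0229) / 0.0521 = 0.0292 / 0.0521 ≈ 0.5605

PN ≈ 0.560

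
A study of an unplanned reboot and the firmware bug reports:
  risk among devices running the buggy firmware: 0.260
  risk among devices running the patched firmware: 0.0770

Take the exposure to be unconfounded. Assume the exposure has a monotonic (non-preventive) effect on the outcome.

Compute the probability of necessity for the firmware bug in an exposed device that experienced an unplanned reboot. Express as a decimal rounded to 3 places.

Let p₁ = 0.26, p₀ = 0.077.
Under exogeneity and monotonicity, PN = (p₁ − p₀) / p₁.
PN = (0.26 − 0.077) / 0.26 = 0.183 / 0.26 ≈ 0.7038

PN ≈ 0.704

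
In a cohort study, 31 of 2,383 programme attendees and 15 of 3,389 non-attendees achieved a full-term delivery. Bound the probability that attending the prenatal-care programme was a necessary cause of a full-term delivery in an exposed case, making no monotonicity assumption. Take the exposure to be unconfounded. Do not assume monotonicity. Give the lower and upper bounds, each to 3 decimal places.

0.660 ≤ PN ≤ 1.000

p₁ = P(outcome | exposed) = 31/2383 = 0.013009
p₀ = P(outcome | unexposed) = 15/3389 = 0.0044261
Under exogeneity alone the bounds on PN are max{0,(p₁−p₀)/p₁} ≤ PN ≤ min{1,(1−p₀)/p₁}.
  lower = (p₁ − p₀)/p₁ = 0.0085827 / 0.013009 ≈ 0.6598
  upper = min{1, (1 − p₀)/p₁} = 0.99557 / 0.013009 ≈ 76.5307 → capped at 1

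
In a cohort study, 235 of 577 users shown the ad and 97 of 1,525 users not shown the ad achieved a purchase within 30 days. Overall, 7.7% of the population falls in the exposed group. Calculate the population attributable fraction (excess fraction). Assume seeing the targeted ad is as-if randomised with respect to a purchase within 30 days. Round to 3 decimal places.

p₁ = P(outcome | exposed) = 235/577 = 0.40728
p₀ = P(outcome | unexposed) = 97/1525 = 0.063607
Overall risk P(Y=1) = π·p₁ + (1−π)·p₀ = 0.077×0.40728 + 0.923×0.063607 = 0.090069.
Under exogeneity, PAF = [P(Y=1) − p₀] / P(Y=1).
PAF = (0.090069 − 0.063607) / 0.090069 ≈ 0.2938

PAF ≈ 0.294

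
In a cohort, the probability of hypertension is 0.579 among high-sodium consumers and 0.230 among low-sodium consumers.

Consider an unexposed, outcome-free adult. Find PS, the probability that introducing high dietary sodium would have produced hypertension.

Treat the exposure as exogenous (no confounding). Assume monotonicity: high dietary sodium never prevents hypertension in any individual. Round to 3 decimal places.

PS ≈ 0.453

Let p₁ = 0.579, p₀ = 0.23.
Under exogeneity and monotonicity, PS = (p₁ − p₀) / (1 − p₀).
PS = (0.579 − 0.23) / (1 − 0.23) = 0.349 / 0.77 ≈ 0.4532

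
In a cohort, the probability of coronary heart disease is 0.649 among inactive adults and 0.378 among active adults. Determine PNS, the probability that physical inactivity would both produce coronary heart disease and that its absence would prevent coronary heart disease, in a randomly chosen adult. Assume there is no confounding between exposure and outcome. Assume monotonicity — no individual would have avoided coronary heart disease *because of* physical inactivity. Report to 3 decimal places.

PNS ≈ 0.271

Let p₁ = 0.649, p₀ = 0.378.
Under exogeneity and monotonicity, PNS = p₁ − p₀.
PNS = 0.649 − 0.378 = 0.271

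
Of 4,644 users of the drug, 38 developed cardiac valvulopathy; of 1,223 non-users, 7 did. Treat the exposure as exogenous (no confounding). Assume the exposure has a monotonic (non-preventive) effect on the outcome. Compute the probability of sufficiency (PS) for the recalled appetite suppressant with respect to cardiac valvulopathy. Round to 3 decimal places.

PS ≈ 0.002

p₁ = P(outcome | exposed) = 38/4644 = 0.0081826
p₀ = P(outcome | unexposed) = 7/1223 = 0.0057236
Under exogeneity and monotonicity, PS = (p₁ − p₀) / (1 − p₀).
PS = (0.0081826 − 0.0057236) / (1 − 0.0057236) = 0.002459 / 0.99428 ≈ 0.0025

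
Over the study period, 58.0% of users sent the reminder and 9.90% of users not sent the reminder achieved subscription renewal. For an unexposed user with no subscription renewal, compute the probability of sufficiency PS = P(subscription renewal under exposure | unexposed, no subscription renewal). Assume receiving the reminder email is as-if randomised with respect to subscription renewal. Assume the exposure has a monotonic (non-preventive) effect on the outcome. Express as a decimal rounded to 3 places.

PS ≈ 0.534

p₁ = 0.58, p₀ = 0.099.
Under exogeneity and monotonicity, PS = (p₁ − p₀) / (1 − p₀).
PS = (0.58 − 0.099) / (1 − 0.099) = 0.481 / 0.901 ≈ 0.5339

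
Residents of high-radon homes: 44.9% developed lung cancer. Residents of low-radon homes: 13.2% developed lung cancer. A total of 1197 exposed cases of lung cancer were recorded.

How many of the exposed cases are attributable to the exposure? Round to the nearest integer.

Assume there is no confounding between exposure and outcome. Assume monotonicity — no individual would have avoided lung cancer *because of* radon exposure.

about 845 cases

p₁ = 0.449, p₀ = 0.132.
PN = (p₁ − p₀)/p₁ = (0.449 − 0.132) / 0.449 ≈ 0.70601.
Attributable cases ≈ PN × (exposed cases) = 0.70601 × 1197 ≈ 845.10.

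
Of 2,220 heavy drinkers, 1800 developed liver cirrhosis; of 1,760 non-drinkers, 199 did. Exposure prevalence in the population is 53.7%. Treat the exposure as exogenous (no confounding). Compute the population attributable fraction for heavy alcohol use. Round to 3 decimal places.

p₁ = P(outcome | exposed) = 1800/2220 = 0.81081
p₀ = P(outcome | unexposed) = 199/1760 = 0.11307
Overall risk P(Y=1) = π·p₁ + (1−π)·p₀ = 0.537×0.81081 + 0.463×0.11307 = 0.48776.
Under exogeneity, PAF = [P(Y=1) − p₀] / P(Y=1).
PAF = (0.48776 − 0.11307) / 0.48776 ≈ 0.7682

PAF ≈ 0.768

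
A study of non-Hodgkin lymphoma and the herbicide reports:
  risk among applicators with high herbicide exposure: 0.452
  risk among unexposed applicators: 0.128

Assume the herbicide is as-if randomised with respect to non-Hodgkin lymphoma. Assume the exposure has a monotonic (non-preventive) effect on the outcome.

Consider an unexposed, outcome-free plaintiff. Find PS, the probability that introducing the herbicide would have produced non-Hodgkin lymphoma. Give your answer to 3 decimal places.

Let p₁ = 0.452, p₀ = 0.128.
Under exogeneity and monotonicity, PS = (p₁ − p₀) / (1 − p₀).
PS = (0.452 − 0.128) / (1 − 0.128) = 0.324 / 0.872 ≈ 0.3716

PS ≈ 0.372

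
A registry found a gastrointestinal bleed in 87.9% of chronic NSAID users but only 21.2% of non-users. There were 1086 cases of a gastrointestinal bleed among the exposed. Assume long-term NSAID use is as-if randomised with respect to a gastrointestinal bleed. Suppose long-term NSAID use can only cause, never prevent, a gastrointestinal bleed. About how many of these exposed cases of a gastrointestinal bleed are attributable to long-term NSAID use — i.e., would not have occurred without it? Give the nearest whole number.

about 824 cases

p₁ = 0.879, p₀ = 0.212.
PN = (p₁ − p₀)/p₁ = (0.879 − 0.212) / 0.879 ≈ 0.75882.
Attributable cases ≈ PN × (exposed cases) = 0.75882 × 1086 ≈ 824.08.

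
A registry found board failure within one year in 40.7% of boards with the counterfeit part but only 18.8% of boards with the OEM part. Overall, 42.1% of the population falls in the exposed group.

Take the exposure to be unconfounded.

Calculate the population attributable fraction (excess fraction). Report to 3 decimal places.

PAF ≈ 0.329

p₁ = 0.407, p₀ = 0.188.
Overall risk P(Y=1) = π·p₁ + (1−π)·p₀ = 0.421×0.407 + 0.579×0.188 = 0.2802.
Under exogeneity, PAF = [P(Y=1) − p₀] / P(Y=1).
PAF = (0.2802 − 0.188) / 0.2802 ≈ 0.3290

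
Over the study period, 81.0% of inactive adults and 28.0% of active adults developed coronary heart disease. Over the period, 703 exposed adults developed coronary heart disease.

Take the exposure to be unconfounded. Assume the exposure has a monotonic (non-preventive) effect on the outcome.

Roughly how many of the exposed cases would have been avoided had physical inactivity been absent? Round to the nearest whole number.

p₁ = 0.81, p₀ = 0.28.
PN = (p₁ − p₀)/p₁ = (0.81 − 0.28) / 0.81 ≈ 0.65432.
Attributable cases ≈ PN × (exposed cases) = 0.65432 × 703 ≈ 459.99.

about 460 cases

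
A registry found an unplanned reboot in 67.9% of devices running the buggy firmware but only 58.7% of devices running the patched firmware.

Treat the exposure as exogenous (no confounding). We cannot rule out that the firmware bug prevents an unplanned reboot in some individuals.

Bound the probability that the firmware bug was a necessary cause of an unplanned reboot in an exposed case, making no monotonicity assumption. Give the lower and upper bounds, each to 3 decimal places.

0.135 ≤ PN ≤ 0.608

p₁ = 0.679, p₀ = 0.587.
Under exogeneity alone the bounds on PN are max{0,(p₁−p₀)/p₁} ≤ PN ≤ min{1,(1−p₀)/p₁}.
  lower = (p₁ − p₀)/p₁ = 0.092 / 0.679 ≈ 0.1355
  upper = min{1, (1 − p₀)/p₁} = 0.413 / 0.679 ≈ 0.6082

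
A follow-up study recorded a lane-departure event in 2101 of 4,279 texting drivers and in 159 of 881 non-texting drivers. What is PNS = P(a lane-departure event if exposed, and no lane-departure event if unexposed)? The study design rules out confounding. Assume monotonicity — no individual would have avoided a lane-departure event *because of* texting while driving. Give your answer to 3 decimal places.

p₁ = P(outcome | exposed) = 2101/4279 = 0.491
p₀ = P(outcome | unexposed) = 159/881 = 0.18048
Under exogeneity and monotonicity, PNS = p₁ − p₀.
PNS = 0.491 − 0.18048 = 0.31053

PNS ≈ 0.311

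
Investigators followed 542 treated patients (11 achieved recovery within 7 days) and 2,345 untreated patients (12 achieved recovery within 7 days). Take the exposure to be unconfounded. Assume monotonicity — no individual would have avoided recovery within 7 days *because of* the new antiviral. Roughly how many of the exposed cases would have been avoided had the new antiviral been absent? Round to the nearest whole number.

p₁ = P(outcome | exposed) = 11/542 = 0.020295
p₀ = P(outcome | unexposed) = 12/2345 = 0.0051173
PN = (p₁ − p₀)/p₁ = (0.020295 − 0.0051173) / 0.020295 ≈ 0.74786.
Attributable cases ≈ PN × (exposed cases) = 0.74786 × 11 ≈ 8.23.

about 8 cases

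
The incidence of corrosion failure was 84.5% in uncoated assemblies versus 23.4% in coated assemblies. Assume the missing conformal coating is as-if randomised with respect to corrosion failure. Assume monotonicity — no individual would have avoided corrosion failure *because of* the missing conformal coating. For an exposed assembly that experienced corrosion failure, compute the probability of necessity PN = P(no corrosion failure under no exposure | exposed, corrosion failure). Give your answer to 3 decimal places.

p₁ = 0.845, p₀ = 0.234.
Under exogeneity and monotonicity, PN = (p₁ − p₀) / p₁.
PN = (0.845 − 0.234) / 0.845 = 0.611 / 0.845 ≈ 0.7231

PN ≈ 0.723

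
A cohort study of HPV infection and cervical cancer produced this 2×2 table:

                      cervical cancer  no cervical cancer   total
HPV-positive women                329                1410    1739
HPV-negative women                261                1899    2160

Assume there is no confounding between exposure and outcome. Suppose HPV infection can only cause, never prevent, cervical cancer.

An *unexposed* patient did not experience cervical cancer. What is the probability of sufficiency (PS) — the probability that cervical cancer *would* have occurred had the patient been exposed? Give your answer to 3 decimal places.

p₁ = P(outcome | exposed) = 329/1739 = 0.18919
p₀ = P(outcome | unexposed) = 261/2160 = 0.12083
Under exogeneity and monotonicity, PS = (p₁ − p₀) / (1 − p₀).
PS = (0.18919 − 0.12083) / (1 − 0.12083) = 0.068356 / 0.87917 ≈ 0.0778

PS ≈ 0.078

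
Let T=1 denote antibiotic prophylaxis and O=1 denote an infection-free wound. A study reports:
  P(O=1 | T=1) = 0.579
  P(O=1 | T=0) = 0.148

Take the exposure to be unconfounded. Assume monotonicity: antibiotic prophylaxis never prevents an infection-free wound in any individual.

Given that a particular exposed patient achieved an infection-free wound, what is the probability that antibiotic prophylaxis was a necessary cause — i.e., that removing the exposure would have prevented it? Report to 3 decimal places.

Let p₁ = 0.579, p₀ = 0.148.
Under exogeneity and monotonicity, PN = (p₁ − p₀) / p₁.
PN = (0.579 − 0.148) / 0.579 = 0.431 / 0.579 ≈ 0.7444

PN ≈ 0.744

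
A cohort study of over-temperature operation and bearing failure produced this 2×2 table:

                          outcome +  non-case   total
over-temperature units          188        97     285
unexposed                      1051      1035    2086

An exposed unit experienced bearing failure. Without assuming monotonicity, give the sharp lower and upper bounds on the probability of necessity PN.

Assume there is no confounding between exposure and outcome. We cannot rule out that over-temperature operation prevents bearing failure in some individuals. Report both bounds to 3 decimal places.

0.236 ≤ PN ≤ 0.752

p₁ = P(outcome | exposed) = 188/285 = 0.65965
p₀ = P(outcome | unexposed) = 1051/2086 = 0.50384
Under exogeneity alone the bounds on PN are max{0,(p₁−p₀)/p₁} ≤ PN ≤ min{1,(1−p₀)/p₁}.
  lower = (p₁ − p₀)/p₁ = 0.15581 / 0.65965 ≈ 0.2362
  upper = min{1, (1 − p₀)/p₁} = 0.49616 / 0.65965 ≈ 0.7522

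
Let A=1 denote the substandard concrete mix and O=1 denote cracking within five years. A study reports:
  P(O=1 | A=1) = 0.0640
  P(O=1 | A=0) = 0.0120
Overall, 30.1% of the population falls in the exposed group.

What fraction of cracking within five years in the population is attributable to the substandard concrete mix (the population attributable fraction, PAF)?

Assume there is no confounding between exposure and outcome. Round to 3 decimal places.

PAF ≈ 0.566

Let p₁ = 0.064, p₀ = 0.012.
Overall risk P(Y=1) = π·p₁ + (1−π)·p₀ = 0.301×0.064 + 0.699×0.012 = 0.027652.
Under exogeneity, PAF = [P(Y=1) − p₀] / P(Y=1).
PAF = (0.027652 − 0.012) / 0.027652 ≈ 0.5660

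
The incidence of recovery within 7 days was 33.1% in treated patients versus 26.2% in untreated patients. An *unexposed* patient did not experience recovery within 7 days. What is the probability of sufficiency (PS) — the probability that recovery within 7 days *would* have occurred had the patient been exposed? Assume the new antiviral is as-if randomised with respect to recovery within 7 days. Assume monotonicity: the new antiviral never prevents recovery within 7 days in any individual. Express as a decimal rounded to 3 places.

p₁ = 0.331, p₀ = 0.262.
Under exogeneity and monotonicity, PS = (p₁ − p₀) / (1 − p₀).
PS = (0.331 − 0.262) / (1 − 0.262) = 0.069 / 0.738 ≈ 0.0935

PS ≈ 0.093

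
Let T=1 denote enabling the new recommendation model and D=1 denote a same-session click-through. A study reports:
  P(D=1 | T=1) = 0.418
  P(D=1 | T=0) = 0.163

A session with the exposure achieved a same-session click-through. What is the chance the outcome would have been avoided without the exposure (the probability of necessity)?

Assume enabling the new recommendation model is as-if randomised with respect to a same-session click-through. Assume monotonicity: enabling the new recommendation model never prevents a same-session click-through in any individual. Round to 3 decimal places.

PN ≈ 0.610

Let p₁ = 0.418, p₀ = 0.163.
Under exogeneity and monotonicity, PN = (p₁ − p₀) / p₁.
PN = (0.418 − 0.163) / 0.418 = 0.255 / 0.418 ≈ 0.6100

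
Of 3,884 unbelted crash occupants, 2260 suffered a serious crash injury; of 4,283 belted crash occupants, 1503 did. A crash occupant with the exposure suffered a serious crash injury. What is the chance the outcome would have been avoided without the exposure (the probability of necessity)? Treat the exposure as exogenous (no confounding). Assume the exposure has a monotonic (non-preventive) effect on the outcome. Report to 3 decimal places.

p₁ = P(outcome | exposed) = 2260/3884 = 0.58187
p₀ = P(outcome | unexposed) = 1503/4283 = 0.35092
Under exogeneity and monotonicity, PN = (p₁ − p₀) / p₁.
PN = (0.58187 − 0.35092) / 0.58187 = 0.23095 / 0.58187 ≈ 0.3969

PN ≈ 0.397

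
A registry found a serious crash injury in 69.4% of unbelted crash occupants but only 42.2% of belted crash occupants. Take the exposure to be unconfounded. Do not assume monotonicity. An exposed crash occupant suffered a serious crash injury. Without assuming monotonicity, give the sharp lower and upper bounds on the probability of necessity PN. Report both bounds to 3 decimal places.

0.392 ≤ PN ≤ 0.833

p₁ = 0.694, p₀ = 0.422.
Under exogeneity alone the bounds on PN are max{0,(p₁−p₀)/p₁} ≤ PN ≤ min{1,(1−p₀)/p₁}.
  lower = (p₁ − p₀)/p₁ = 0.272 / 0.694 ≈ 0.3919
  upper = min{1, (1 − p₀)/p₁} = 0.578 / 0.694 ≈ 0.8329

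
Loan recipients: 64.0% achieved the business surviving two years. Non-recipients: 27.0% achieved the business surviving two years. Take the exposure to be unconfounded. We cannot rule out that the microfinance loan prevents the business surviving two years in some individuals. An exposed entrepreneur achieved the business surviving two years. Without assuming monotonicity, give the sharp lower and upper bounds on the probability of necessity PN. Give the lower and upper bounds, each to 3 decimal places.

p₁ = 0.64, p₀ = 0.27.
Under exogeneity alone the bounds on PN are max{0,(p₁−p₀)/p₁} ≤ PN ≤ min{1,(1−p₀)/p₁}.
  lower = (p₁ − p₀)/p₁ = 0.37 / 0.64 ≈ 0.5781
  upper = min{1, (1 − p₀)/p₁} = 0.73 / 0.64 ≈ 1.1406 → capped at 1

0.578 ≤ PN ≤ 1.000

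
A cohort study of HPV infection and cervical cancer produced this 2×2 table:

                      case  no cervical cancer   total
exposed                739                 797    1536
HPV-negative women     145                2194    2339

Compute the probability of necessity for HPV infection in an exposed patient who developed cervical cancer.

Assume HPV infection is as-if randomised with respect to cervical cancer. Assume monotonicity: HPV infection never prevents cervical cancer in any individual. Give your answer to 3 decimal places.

PN ≈ 0.871

p₁ = P(outcome | exposed) = 739/1536 = 0.48112
p₀ = P(outcome | unexposed) = 145/2339 = 0.061992
Under exogeneity and monotonicity, PN = (p₁ − p₀)/p₁.
PN = (0.48112 − 0.061992) / 0.48112 ≈ 0.8711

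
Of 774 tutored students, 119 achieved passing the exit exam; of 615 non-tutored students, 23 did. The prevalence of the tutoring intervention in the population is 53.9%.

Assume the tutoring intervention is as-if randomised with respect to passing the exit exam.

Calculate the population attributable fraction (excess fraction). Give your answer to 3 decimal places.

p₁ = P(outcome | exposed) = 119/774 = 0.15375
p₀ = P(outcome | unexposed) = 23/615 = 0.037398
Overall risk P(Y=1) = π·p₁ + (1−π)·p₀ = 0.539×0.15375 + 0.461×0.037398 = 0.10011.
Under exogeneity, PAF = [P(Y=1) − p₀] / P(Y=1).
PAF = (0.10011 − 0.037398) / 0.10011 ≈ 0.6264

PAF ≈ 0.626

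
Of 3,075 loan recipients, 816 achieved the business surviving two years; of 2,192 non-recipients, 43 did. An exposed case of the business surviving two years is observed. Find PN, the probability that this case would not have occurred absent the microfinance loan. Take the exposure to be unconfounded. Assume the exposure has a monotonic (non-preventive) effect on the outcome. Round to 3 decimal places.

p₁ = P(outcome | exposed) = 816/3075 = 0.26537
p₀ = P(outcome | unexposed) = 43/2192 = 0.019617
Under exogeneity and monotonicity, PN = (p₁ − p₀) / p₁.
PN = (0.26537 − 0.019617) / 0.26537 = 0.24575 / 0.26537 ≈ 0.9261

PN ≈ 0.926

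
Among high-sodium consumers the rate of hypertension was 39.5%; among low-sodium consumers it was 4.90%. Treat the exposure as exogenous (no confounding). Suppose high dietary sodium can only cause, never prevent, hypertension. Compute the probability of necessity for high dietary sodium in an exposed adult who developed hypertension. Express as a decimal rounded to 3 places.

PN ≈ 0.876

p₁ = 0.395, p₀ = 0.049.
Under exogeneity and monotonicity, PN = (p₁ − p₀) / p₁.
PN = (0.395 − 0.049) / 0.395 = 0.346 / 0.395 ≈ 0.8759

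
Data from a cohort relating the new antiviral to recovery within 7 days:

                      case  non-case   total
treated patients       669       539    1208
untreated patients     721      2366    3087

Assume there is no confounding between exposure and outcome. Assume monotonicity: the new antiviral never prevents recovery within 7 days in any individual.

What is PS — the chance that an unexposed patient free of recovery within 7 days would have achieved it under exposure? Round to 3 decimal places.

PS ≈ 0.418

p₁ = P(outcome | exposed) = 669/1208 = 0.55381
p₀ = P(outcome | unexposed) = 721/3087 = 0.23356
Under exogeneity and monotonicity, PS = (p₁ − p₀)/(1 − p₀).
PS = (0.55381 − 0.23356) / 0.76644 ≈ 0.4178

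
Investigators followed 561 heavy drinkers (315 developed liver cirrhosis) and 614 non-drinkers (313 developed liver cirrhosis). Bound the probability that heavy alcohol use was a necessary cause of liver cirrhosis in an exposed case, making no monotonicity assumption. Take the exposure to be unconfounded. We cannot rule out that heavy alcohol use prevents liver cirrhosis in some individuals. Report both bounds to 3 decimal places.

0.092 ≤ PN ≤ 0.873

p₁ = P(outcome | exposed) = 315/561 = 0.5615
p₀ = P(outcome | unexposed) = 313/614 = 0.50977
Under exogeneity alone the bounds on PN are max{0,(p₁−p₀)/p₁} ≤ PN ≤ min{1,(1−p₀)/p₁}.
  lower = (p₁ − p₀)/p₁ = 0.051725 / 0.5615 ≈ 0.0921
  upper = min{1, (1 − p₀)/p₁} = 0.49023 / 0.5615 ≈ 0.8731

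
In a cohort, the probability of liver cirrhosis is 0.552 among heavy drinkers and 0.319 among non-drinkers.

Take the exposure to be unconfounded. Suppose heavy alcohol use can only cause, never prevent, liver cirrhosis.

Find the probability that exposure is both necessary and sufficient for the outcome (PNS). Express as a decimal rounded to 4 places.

Let p₁ = 0.552, p₀ = 0.319.
Under exogeneity and monotonicity, PNS = p₁ − p₀.
PNS = 0.552 − 0.319 = 0.233

PNS ≈ 0.2330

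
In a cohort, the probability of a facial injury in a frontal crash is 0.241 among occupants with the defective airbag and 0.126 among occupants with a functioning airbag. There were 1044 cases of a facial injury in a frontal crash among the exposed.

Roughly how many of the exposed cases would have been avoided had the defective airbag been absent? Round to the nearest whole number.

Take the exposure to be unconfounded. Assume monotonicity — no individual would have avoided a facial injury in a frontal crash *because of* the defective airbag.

Let p₁ = 0.241, p₀ = 0.126.
PN = (p₁ − p₀)/p₁ = (0.241 − 0.126) / 0.241 ≈ 0.47718.
Attributable cases ≈ PN × (exposed cases) = 0.47718 × 1044 ≈ 498.17.

about 498 cases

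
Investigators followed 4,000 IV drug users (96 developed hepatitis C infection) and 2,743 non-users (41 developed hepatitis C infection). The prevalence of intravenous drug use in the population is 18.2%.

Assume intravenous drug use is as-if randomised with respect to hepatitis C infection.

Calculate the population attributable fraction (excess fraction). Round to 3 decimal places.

p₁ = P(outcome | exposed) = 96/4000 = 0.024
p₀ = P(outcome | unexposed) = 41/2743 = 0.014947
Overall risk P(Y=1) = π·p₁ + (1−π)·p₀ = 0.182×0.024 + 0.818×0.014947 = 0.016595.
Under exogeneity, PAF = [P(Y=1) − p₀] / P(Y=1).
PAF = (0.016595 − 0.014947) / 0.016595 ≈ 0.0993

PAF ≈ 0.099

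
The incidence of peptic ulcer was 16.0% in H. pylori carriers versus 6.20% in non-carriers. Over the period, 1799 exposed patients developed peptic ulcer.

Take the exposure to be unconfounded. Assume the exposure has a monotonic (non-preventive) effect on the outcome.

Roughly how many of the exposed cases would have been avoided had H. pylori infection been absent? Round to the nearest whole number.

about 1102 cases

p₁ = 0.16, p₀ = 0.062.
PN = (p₁ − p₀)/p₁ = (0.16 − 0.062) / 0.16 ≈ 0.61250.
Attributable cases ≈ PN × (exposed cases) = 0.61250 × 1799 ≈ 1101.89.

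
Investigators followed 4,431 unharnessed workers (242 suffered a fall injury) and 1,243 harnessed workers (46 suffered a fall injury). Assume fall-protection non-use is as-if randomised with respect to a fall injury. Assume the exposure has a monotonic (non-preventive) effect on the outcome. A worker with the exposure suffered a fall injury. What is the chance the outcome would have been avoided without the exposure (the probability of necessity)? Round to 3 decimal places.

PN ≈ 0.322

p₁ = P(outcome | exposed) = 242/4431 = 0.054615
p₀ = P(outcome | unexposed) = 46/1243 = 0.037007
Under exogeneity and monotonicity, PN = (p₁ − p₀) / p₁.
PN = (0.054615 − 0.037007) / 0.054615 = 0.017608 / 0.054615 ≈ 0.3224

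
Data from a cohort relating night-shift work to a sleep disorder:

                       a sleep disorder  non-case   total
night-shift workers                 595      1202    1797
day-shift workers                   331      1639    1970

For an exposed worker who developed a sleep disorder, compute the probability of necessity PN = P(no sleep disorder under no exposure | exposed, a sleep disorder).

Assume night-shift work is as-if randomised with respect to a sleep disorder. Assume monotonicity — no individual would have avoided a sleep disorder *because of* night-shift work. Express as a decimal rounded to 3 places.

p₁ = P(outcome | exposed) = 595/1797 = 0.33111
p₀ = P(outcome | unexposed) = 331/1970 = 0.16802
Under exogeneity and monotonicity, PN = (p₁ − p₀) / p₁.
PN = (0.33111 − 0.16802) / 0.33111 = 0.16309 / 0.33111 ≈ 0.4926

PN ≈ 0.493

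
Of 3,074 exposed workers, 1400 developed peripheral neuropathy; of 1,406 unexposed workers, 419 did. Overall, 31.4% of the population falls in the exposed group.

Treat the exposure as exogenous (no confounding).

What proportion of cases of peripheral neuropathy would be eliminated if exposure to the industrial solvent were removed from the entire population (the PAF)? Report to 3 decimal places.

p₁ = P(outcome | exposed) = 1400/3074 = 0.45543
p₀ = P(outcome | unexposed) = 419/1406 = 0.29801
Overall risk P(Y=1) = π·p₁ + (1−π)·p₀ = 0.314×0.45543 + 0.686×0.29801 = 0.34744.
Under exogeneity, PAF = [P(Y=1) − p₀] / P(Y=1).
PAF = (0.34744 − 0.29801) / 0.34744 ≈ 0.1423

PAF ≈ 0.142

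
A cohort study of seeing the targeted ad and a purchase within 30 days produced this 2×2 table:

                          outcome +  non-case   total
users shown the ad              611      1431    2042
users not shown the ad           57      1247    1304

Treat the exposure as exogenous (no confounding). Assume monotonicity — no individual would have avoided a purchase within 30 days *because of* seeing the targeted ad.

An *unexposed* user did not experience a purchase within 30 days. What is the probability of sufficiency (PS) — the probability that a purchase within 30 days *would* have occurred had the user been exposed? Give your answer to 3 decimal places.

PS ≈ 0.267

p₁ = P(outcome | exposed) = 611/2042 = 0.29922
p₀ = P(outcome | unexposed) = 57/1304 = 0.043712
Under exogeneity and monotonicity, PS = (p₁ − p₀)/(1 − p₀).
PS = (0.29922 − 0.043712) / 0.95629 ≈ 0.2672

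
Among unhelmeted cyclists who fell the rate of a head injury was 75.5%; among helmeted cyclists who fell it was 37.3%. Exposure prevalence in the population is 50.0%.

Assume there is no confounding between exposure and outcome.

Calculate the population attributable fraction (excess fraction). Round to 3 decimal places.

p₁ = 0.755, p₀ = 0.373.
Overall risk P(Y=1) = π·p₁ + (1−π)·p₀ = 0.5×0.755 + 0.5×0.373 = 0.564.
Under exogeneity, PAF = [P(Y=1) − p₀] / P(Y=1).
PAF = (0.564 − 0.373) / 0.564 ≈ 0.3387

PAF ≈ 0.339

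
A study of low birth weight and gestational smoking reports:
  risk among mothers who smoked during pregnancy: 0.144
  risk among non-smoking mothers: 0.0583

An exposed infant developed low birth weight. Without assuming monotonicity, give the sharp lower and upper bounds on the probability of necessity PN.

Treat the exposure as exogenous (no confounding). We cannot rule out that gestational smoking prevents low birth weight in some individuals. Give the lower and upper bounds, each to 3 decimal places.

0.595 ≤ PN ≤ 1.000

Let p₁ = 0.144, p₀ = 0.0583.
Under exogeneity alone the bounds on PN are max{0,(p₁−p₀)/p₁} ≤ PN ≤ min{1,(1−p₀)/p₁}.
  lower = (p₁ − p₀)/p₁ = 0.0857 / 0.144 ≈ 0.5951
  upper = min{1, (1 − p₀)/p₁} = 0.9417 / 0.144 ≈ 6.5396 → capped at 1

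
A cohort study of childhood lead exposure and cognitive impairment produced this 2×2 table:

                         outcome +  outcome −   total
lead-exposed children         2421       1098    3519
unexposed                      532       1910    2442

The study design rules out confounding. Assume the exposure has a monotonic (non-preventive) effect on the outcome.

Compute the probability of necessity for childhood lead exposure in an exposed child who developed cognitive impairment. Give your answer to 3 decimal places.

p₁ = P(outcome | exposed) = 2421/3519 = 0.68798
p₀ = P(outcome | unexposed) = 532/2442 = 0.21785
Under exogeneity and monotonicity, PN = (p₁ − p₀) / p₁.
PN = (0.68798 − 0.21785) / 0.68798 = 0.47013 / 0.68798 ≈ 0.6833

PN ≈ 0.683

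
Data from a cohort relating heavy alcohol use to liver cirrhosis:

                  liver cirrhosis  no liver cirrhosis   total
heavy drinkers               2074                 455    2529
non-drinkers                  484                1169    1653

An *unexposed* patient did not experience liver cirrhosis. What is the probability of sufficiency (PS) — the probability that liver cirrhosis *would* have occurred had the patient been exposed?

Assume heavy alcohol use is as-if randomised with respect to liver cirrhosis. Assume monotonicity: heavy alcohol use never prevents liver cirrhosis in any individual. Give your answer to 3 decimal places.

p₁ = P(outcome | exposed) = 2074/2529 = 0.82009
p₀ = P(outcome | unexposed) = 484/1653 = 0.2928
Under exogeneity and monotonicity, PS = (p₁ − p₀) / (1 − p₀).
PS = (0.82009 − 0.2928) / (1 − 0.2928) = 0.52729 / 0.7072 ≈ 0.7456

PS ≈ 0.746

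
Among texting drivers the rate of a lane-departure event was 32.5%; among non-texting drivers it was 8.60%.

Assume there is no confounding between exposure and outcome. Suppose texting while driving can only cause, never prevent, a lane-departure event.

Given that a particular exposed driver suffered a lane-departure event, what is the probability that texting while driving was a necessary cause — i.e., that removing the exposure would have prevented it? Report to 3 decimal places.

PN ≈ 0.735

p₁ = 0.325, p₀ = 0.086.
Under exogeneity and monotonicity, PN = (p₁ − p₀) / p₁.
PN = (0.325 − 0.086) / 0.325 = 0.239 / 0.325 ≈ 0.7354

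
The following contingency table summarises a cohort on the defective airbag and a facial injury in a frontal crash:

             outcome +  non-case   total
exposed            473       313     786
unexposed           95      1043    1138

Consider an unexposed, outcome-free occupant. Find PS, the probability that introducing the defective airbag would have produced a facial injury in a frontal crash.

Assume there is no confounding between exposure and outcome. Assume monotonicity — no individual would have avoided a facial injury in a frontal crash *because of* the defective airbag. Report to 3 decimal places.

PS ≈ 0.566

p₁ = P(outcome | exposed) = 473/786 = 0.60178
p₀ = P(outcome | unexposed) = 95/1138 = 0.08348
Under exogeneity and monotonicity, PS = (p₁ − p₀)/(1 − p₀).
PS = (0.60178 − 0.08348) / 0.91652 ≈ 0.5655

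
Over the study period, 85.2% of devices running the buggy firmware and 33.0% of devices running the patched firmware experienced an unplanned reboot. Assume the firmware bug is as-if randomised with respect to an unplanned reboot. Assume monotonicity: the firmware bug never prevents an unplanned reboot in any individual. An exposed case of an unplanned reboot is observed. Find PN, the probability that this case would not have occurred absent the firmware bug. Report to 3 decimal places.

p₁ = 0.852, p₀ = 0.33.
Under exogeneity and monotonicity, PN = (p₁ − p₀) / p₁.
PN = (0.852 − 0.33) / 0.852 = 0.522 / 0.852 ≈ 0.6127

PN ≈ 0.613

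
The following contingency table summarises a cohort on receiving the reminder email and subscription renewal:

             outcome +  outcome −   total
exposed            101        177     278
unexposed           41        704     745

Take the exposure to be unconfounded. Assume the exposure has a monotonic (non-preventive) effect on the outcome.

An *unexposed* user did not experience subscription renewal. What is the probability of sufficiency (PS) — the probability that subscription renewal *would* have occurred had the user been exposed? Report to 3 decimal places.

PS ≈ 0.326

p₁ = P(outcome | exposed) = 101/278 = 0.36331
p₀ = P(outcome | unexposed) = 41/745 = 0.055034
Under exogeneity and monotonicity, PS = (p₁ − p₀) / (1 − p₀).
PS = (0.36331 − 0.055034) / (1 − 0.055034) = 0.30828 / 0.94497 ≈ 0.3262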